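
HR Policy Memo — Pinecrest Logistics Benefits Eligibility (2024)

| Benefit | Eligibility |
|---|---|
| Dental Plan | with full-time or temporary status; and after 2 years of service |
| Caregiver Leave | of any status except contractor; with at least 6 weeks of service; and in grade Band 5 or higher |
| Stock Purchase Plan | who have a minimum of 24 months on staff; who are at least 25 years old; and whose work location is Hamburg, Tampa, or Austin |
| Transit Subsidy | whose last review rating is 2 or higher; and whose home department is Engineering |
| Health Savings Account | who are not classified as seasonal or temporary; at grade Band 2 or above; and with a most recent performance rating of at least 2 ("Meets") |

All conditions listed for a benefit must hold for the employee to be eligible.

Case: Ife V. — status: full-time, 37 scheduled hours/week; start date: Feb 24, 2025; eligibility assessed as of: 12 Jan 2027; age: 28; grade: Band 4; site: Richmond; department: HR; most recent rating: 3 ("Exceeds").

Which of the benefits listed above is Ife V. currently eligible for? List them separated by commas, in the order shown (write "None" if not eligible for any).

Service from Feb 24, 2025 to 12 Jan 2027: 687 days.
Dental Plan — status full-time ✓; service 687 days < 2 years (≈730 days) ✗ → not eligible.
Caregiver Leave — status full-time ✓ (not excluded); service 687 days ≥ 6 weeks (≈42 days) ✓; grade Band 4 < Band 5 ✗ → not eligible.
Stock Purchase Plan — service 687 days < 24 months (≈720 days) ✗ → not eligible.
Transit Subsidy — rating 3 ≥ 2 ✓; dept HR ✗ → not eligible.
Health Savings Account — status full-time ✓ (not excluded); grade Band 4 ≥ Band 2 ✓; rating 3 ≥ 2 ✓ → eligible.

Health Savings Account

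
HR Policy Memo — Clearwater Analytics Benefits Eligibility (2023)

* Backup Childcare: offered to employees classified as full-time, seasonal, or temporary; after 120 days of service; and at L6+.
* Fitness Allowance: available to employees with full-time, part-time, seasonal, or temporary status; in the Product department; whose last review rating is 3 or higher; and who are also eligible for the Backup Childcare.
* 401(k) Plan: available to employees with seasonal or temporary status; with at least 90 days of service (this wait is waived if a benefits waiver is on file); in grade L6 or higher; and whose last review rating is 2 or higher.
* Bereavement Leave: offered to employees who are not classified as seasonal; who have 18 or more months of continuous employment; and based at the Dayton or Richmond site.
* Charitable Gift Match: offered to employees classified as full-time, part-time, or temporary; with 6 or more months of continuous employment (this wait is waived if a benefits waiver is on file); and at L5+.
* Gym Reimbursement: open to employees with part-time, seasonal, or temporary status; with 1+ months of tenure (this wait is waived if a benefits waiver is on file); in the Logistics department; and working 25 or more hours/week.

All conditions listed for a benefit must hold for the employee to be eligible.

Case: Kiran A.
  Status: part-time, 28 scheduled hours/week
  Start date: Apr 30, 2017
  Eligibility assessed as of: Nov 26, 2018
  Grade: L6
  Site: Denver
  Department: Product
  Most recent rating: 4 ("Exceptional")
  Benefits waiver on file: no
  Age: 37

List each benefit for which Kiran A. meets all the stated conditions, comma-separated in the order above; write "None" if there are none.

Charitable Gift Match

Service from Apr 30, 2017 to Nov 26, 2018: 575 days.
Backup Childcare — status part-time ✗ (requires full-time, seasonal, or temporary) → not eligible.
Fitness Allowance — status part-time ✓; dept Product ✓; rating 4 ≥ 3 ✓; not eligible for Backup Childcare ✗ → not eligible.
401(k) Plan — status part-time ✗ (requires seasonal or temporary) → not eligible.
Bereavement Leave — status part-time ✓ (not excluded); service 575 days ≥ 18 months (≈540 days) ✓; site Denver ✗ (not Dayton or Richmond) → not eligible.
Charitable Gift Match — status part-time ✓; no waiver, service 575 days ≥ 6 months (≈180 days) ✓; grade L6 ≥ L5 ✓ → eligible.
Gym Reimbursement — status part-time ✓; no waiver, service 575 days ≥ 1 month (≈30 days) ✓; dept Product ✗ → not eligible.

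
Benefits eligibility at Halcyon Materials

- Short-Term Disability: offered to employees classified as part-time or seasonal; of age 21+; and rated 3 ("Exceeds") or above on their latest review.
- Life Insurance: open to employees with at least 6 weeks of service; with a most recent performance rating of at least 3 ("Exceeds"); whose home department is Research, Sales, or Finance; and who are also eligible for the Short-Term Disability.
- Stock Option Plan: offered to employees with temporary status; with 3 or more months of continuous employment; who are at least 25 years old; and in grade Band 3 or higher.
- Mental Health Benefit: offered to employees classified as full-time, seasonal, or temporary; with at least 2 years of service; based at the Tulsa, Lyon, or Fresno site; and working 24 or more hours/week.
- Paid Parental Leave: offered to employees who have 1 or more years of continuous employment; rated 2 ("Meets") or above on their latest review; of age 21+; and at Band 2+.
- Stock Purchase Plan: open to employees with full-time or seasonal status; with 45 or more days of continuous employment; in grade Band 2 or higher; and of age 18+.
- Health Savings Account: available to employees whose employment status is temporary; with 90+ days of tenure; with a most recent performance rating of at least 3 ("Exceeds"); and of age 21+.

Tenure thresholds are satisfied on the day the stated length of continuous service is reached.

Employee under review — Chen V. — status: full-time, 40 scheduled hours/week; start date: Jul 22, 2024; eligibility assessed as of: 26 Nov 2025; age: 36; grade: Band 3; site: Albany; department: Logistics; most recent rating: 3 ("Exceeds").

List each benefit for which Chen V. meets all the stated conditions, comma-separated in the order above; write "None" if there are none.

Service from Jul 22, 2024 to 26 Nov 2025: 492 days.
Short-Term Disability — status full-time ✗ (requires part-time or seasonal) → not eligible.
Life Insurance — service 492 days ≥ 6 weeks (≈42 days) ✓; rating 3 ≥ 3 ✓; dept Logistics ✗ → not eligible.
Stock Option Plan — status full-time ✗ (requires temporary) → not eligible.
Mental Health Benefit — status full-time ✓; service 492 days < 2 years (≈730 days) ✗ → not eligible.
Paid Parental Leave — service 492 days ≥ 1 year (≈365 days) ✓; rating 3 ≥ 2 ✓; age 36 ≥ 21 ✓; grade Band 3 ≥ Band 2 ✓ → eligible.
Stock Purchase Plan — status full-time ✓; service 492 days ≥ 45 days ✓; grade Band 3 ≥ Band 2 ✓; age 36 ≥ 18 ✓ → eligible.
Health Savings Account — status full-time ✗ (requires temporary) → not eligible.

Paid Parental Leave, Stock Purchase Plan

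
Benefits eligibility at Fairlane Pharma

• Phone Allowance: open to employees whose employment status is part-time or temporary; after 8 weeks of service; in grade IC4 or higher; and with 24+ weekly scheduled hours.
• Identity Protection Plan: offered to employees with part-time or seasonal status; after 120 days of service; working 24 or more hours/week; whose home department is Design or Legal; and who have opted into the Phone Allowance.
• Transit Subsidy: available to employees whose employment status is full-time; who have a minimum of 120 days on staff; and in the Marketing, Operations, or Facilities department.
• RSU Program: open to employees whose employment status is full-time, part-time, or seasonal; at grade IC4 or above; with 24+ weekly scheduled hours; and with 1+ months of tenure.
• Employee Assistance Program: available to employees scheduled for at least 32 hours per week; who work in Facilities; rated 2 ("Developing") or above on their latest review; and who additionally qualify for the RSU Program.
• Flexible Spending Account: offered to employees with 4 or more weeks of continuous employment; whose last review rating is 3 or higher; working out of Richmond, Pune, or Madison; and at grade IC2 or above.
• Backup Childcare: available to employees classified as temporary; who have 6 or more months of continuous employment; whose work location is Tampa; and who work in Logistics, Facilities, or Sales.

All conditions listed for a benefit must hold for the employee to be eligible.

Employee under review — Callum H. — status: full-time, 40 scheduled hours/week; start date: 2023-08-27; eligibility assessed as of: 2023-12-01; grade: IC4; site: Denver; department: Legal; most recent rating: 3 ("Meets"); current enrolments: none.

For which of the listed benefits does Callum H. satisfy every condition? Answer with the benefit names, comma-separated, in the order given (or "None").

RSU Program

Service from 2023-08-27 to 2023-12-01: 96 days.
Phone Allowance — status full-time ✗ (requires part-time or temporary) → not eligible.
Identity Protection Plan — status full-time ✗ (requires part-time or seasonal) → not eligible.
Transit Subsidy — status full-time ✓; service 96 days < 120 days ✗ → not eligible.
RSU Program — status full-time ✓; grade IC4 ≥ IC4 ✓; 40 hrs/wk ≥ 24 ✓; service 96 days ≥ 1 month (≈30 days) ✓ → eligible.
Employee Assistance Program — 40 hrs/wk ≥ 32 ✓; dept Legal ✗ → not eligible.
Flexible Spending Account — service 96 days ≥ 4 weeks (≈28 days) ✓; rating 3 ≥ 3 ✓; site Denver ✗ (not Richmond, Pune, or Madison) → not eligible.
Backup Childcare — status full-time ✗ (requires temporary) → not eligible.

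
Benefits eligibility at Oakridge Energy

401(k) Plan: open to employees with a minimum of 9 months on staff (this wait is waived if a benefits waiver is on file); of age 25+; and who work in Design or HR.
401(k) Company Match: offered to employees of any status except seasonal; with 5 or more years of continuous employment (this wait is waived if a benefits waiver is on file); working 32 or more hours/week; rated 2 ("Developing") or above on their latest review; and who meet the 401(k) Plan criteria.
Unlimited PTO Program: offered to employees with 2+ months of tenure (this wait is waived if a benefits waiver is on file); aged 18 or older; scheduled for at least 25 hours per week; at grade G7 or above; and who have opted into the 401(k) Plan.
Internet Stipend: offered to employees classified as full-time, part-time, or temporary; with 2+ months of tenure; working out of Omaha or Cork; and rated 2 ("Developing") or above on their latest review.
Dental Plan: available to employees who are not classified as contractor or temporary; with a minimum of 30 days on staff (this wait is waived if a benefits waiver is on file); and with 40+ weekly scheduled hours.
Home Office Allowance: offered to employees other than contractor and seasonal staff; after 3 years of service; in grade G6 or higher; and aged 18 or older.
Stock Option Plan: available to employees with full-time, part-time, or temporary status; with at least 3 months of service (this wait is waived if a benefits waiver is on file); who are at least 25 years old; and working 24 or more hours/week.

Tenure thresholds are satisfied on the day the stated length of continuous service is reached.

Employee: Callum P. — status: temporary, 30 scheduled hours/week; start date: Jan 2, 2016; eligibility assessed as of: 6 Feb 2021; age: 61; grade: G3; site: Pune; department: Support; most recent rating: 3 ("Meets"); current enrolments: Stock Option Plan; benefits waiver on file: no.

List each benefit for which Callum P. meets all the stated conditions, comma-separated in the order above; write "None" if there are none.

Stock Option Plan

Service from Jan 2, 2016 to 6 Feb 2021: 1862 days.
401(k) Plan — no waiver, service 1862 days ≥ 9 months (≈270 days) ✓; age 61 ≥ 25 ✓; dept Support ✗ → not eligible.
401(k) Company Match — status temporary ✓ (not excluded); no waiver, service 1862 days ≥ 5 years (≈1825 days) ✓; 30 hrs/wk < 32 ✗ → not eligible.
Unlimited PTO Program — no waiver, service 1862 days ≥ 2 months (≈60 days) ✓; age 61 ≥ 18 ✓; 30 hrs/wk ≥ 25 ✓; grade G3 < G7 ✗ → not eligible.
Internet Stipend — status temporary ✓; service 1862 days ≥ 2 months (≈60 days) ✓; site Pune ✗ (not Omaha or Cork) → not eligible.
Dental Plan — status temporary ✗ (excluded) → not eligible.
Home Office Allowance — status temporary ✓ (not excluded); service 1862 days ≥ 3 years (≈1095 days) ✓; grade G3 < G6 ✗ → not eligible.
Stock Option Plan — status temporary ✓; no waiver, service 1862 days ≥ 3 months (≈90 days) ✓; age 61 ≥ 25 ✓; 30 hrs/wk ≥ 24 ✓ → eligible.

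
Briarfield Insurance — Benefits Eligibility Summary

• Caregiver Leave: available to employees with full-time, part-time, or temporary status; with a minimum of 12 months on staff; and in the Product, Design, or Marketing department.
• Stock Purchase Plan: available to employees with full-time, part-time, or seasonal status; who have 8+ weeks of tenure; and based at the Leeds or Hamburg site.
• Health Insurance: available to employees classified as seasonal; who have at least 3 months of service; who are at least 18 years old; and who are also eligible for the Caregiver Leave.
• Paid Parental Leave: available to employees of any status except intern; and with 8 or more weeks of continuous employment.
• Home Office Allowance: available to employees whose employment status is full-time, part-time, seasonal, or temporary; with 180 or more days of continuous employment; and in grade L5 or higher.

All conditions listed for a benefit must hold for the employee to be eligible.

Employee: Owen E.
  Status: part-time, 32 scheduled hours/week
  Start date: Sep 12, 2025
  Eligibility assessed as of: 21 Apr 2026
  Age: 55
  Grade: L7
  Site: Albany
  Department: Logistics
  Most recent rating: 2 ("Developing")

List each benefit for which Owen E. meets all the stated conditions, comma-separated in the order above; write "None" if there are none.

Paid Parental Leave, Home Office Allowance

Service from Sep 12, 2025 to 21 Apr 2026: 221 days.
Caregiver Leave — status part-time ✓; service 221 days < 12 months (≈360 days) ✗ → not eligible.
Stock Purchase Plan — status part-time ✓; service 221 days ≥ 8 weeks (≈56 days) ✓; site Albany ✗ (not Leeds or Hamburg) → not eligible.
Health Insurance — status part-time ✗ (requires seasonal) → not eligible.
Paid Parental Leave — status part-time ✓ (not excluded); service 221 days ≥ 8 weeks (≈56 days) ✓ → eligible.
Home Office Allowance — status part-time ✓; service 221 days ≥ 180 days ✓; grade L7 ≥ L5 ✓ → eligible.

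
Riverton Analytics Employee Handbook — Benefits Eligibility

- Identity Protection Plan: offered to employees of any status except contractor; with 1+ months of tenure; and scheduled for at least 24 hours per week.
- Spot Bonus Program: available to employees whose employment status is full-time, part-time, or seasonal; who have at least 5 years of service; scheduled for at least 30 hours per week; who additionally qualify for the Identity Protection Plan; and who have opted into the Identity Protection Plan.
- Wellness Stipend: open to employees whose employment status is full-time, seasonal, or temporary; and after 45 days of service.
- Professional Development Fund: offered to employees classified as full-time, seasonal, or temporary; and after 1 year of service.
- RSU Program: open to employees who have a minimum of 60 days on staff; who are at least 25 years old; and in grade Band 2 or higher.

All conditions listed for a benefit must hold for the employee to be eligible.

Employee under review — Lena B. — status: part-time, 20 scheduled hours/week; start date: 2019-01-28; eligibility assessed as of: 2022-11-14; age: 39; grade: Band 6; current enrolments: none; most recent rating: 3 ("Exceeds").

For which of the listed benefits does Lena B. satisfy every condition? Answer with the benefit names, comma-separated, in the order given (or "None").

Service from 2019-01-28 to 2022-11-14: 1386 days.
Identity Protection Plan — status part-time ✓ (not excluded); service 1386 days ≥ 1 month (≈30 days) ✓; 20 hrs/wk < 24 ✗ → not eligible.
Spot Bonus Program — status part-time ✓; service 1386 days < 5 years (≈1825 days) ✗ → not eligible.
Wellness Stipend — status part-time ✗ (requires full-time, seasonal, or temporary) → not eligible.
Professional Development Fund — status part-time ✗ (requires full-time, seasonal, or temporary) → not eligible.
RSU Program — service 1386 days ≥ 60 days ✓; age 39 ≥ 25 ✓; grade Band 6 ≥ Band 2 ✓ → eligible.

RSU Program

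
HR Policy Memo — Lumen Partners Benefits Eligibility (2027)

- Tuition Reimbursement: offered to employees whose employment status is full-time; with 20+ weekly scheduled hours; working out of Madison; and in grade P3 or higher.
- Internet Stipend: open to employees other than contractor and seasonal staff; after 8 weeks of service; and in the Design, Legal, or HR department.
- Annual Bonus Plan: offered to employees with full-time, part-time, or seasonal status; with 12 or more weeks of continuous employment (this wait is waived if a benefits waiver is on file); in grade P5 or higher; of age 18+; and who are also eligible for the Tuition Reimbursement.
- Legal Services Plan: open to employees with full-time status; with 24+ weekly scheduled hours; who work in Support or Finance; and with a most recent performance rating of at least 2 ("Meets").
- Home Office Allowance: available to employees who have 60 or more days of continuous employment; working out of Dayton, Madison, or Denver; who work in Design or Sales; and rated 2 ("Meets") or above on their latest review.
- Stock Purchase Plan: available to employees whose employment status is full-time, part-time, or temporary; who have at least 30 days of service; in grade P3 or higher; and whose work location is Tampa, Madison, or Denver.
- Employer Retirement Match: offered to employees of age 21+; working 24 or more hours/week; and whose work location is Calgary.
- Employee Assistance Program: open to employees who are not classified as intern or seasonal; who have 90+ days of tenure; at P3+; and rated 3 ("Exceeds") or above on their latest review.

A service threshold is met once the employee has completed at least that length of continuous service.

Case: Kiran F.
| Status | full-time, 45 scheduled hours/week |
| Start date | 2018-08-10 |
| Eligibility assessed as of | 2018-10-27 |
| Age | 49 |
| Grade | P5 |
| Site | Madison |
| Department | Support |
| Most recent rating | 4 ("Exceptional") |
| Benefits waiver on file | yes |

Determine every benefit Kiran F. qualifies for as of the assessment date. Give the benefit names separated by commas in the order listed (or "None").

Tuition Reimbursement, Annual Bonus Plan, Legal Services Plan, Stock Purchase Plan

Service from 2018-08-10 to 2018-10-27: 78 days.
Tuition Reimbursement — status full-time ✓; 45 hrs/wk ≥ 20 ✓; site Madison ✓; grade P5 ≥ P3 ✓ → eligible.
Internet Stipend — status full-time ✓ (not excluded); service 78 days ≥ 8 weeks (≈56 days) ✓; dept Support ✗ → not eligible.
Annual Bonus Plan — status full-time ✓; benefits waiver on file ✓; grade P5 ≥ P5 ✓; age 49 ≥ 18 ✓; eligible for Tuition Reimbursement ✓ → eligible.
Legal Services Plan — status full-time ✓; 45 hrs/wk ≥ 24 ✓; dept Support ✓; rating 4 ≥ 2 ✓ → eligible.
Home Office Allowance — service 78 days ≥ 60 days ✓; site Madison ✓; dept Support ✗ → not eligible.
Stock Purchase Plan — status full-time ✓; service 78 days ≥ 30 days ✓; grade P5 ≥ P3 ✓; site Madison ✓ → eligible.
Employer Retirement Match — age 49 ≥ 21 ✓; 45 hrs/wk ≥ 24 ✓; site Madison ✗ (not Calgary) → not eligible.
Employee Assistance Program — status full-time ✓ (not excluded); service 78 days < 90 days ✗ → not eligible.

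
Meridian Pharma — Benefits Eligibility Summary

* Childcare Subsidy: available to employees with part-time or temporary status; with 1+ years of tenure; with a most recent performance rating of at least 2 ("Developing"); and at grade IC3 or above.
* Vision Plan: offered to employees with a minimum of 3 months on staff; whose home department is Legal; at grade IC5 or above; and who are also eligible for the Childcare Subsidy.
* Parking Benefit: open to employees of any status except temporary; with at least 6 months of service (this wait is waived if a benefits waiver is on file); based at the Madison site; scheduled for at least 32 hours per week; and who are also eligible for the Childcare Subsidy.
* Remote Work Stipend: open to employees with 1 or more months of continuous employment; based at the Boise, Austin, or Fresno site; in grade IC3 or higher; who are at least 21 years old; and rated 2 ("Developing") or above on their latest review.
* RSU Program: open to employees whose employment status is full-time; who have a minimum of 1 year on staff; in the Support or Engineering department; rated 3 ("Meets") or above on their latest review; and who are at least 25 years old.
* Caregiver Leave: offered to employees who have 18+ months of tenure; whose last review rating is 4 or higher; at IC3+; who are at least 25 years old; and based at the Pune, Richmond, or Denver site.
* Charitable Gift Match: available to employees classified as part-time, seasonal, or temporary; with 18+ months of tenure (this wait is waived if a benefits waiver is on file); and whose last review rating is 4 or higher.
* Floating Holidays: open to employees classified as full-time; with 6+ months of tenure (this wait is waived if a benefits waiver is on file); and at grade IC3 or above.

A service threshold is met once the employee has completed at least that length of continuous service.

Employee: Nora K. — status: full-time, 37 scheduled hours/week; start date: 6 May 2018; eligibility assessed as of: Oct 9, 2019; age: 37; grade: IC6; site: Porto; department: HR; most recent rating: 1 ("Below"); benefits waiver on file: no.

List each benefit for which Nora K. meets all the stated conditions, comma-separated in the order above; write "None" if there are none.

Service from 6 May 2018 to Oct 9, 2019: 521 days.
Childcare Subsidy — status full-time ✗ (requires part-time or temporary) → not eligible.
Vision Plan — service 521 days ≥ 3 months (≈90 days) ✓; dept HR ✗ → not eligible.
Parking Benefit — status full-time ✓ (not excluded); no waiver, service 521 days ≥ 6 months (≈180 days) ✓; site Porto ✗ (not Madison) → not eligible.
Remote Work Stipend — service 521 days ≥ 1 month (≈30 days) ✓; site Porto ✗ (not Boise, Austin, or Fresno) → not eligible.
RSU Program — status full-time ✓; service 521 days ≥ 1 year (≈365 days) ✓; dept HR ✗ → not eligible.
Caregiver Leave — service 521 days < 18 months (≈540 days) ✗ → not eligible.
Charitable Gift Match — status full-time ✗ (requires part-time, seasonal, or temporary) → not eligible.
Floating Holidays — status full-time ✓; no waiver, service 521 days ≥ 6 months (≈180 days) ✓; grade IC6 ≥ IC3 ✓ → eligible.

Floating Holidays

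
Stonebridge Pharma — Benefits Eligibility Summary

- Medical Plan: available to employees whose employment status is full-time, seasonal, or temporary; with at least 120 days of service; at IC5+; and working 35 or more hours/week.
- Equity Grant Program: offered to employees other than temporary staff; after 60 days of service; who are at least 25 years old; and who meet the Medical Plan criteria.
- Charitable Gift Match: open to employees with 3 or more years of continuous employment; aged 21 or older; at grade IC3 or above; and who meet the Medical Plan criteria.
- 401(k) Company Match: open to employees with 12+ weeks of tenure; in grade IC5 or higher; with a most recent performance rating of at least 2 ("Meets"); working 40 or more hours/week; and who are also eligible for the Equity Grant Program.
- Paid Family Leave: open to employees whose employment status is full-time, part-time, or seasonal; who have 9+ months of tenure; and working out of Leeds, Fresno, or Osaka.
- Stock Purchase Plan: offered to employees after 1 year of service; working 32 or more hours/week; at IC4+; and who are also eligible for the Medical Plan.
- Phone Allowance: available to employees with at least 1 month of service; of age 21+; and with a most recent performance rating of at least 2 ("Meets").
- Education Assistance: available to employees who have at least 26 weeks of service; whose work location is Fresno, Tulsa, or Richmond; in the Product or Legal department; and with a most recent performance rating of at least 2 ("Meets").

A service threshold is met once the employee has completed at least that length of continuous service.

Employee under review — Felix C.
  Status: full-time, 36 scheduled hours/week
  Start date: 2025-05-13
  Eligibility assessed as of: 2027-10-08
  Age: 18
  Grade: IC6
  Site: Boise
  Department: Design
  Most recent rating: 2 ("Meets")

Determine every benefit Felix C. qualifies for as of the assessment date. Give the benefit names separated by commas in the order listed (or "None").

Service from 2025-05-13 to 2027-10-08: 878 days.
Medical Plan — status full-time ✓; service 878 days ≥ 120 days ✓; grade IC6 ≥ IC5 ✓; 36 hrs/wk ≥ 35 ✓ → eligible.
Equity Grant Program — status full-time ✓ (not excluded); service 878 days ≥ 60 days ✓; age 18 < 25 ✗ → not eligible.
Charitable Gift Match — service 878 days < 3 years (≈1095 days) ✗ → not eligible.
401(k) Company Match — service 878 days ≥ 12 weeks (≈84 days) ✓; grade IC6 ≥ IC5 ✓; rating 2 ≥ 2 ✓; 36 hrs/wk < 40 ✗ → not eligible.
Paid Family Leave — status full-time ✓; service 878 days ≥ 9 months (≈270 days) ✓; site Boise ✗ (not Leeds, Fresno, or Osaka) → not eligible.
Stock Purchase Plan — service 878 days ≥ 1 year (≈365 days) ✓; 36 hrs/wk ≥ 32 ✓; grade IC6 ≥ IC4 ✓; eligible for Medical Plan ✓ → eligible.
Phone Allowance — service 878 days ≥ 1 month (≈30 days) ✓; age 18 < 21 ✗ → not eligible.
Education Assistance — service 878 days ≥ 26 weeks (≈182 days) ✓; site Boise ✗ (not Fresno, Tulsa, or Richmond) → not eligible.

Medical Plan, Stock Purchase Plan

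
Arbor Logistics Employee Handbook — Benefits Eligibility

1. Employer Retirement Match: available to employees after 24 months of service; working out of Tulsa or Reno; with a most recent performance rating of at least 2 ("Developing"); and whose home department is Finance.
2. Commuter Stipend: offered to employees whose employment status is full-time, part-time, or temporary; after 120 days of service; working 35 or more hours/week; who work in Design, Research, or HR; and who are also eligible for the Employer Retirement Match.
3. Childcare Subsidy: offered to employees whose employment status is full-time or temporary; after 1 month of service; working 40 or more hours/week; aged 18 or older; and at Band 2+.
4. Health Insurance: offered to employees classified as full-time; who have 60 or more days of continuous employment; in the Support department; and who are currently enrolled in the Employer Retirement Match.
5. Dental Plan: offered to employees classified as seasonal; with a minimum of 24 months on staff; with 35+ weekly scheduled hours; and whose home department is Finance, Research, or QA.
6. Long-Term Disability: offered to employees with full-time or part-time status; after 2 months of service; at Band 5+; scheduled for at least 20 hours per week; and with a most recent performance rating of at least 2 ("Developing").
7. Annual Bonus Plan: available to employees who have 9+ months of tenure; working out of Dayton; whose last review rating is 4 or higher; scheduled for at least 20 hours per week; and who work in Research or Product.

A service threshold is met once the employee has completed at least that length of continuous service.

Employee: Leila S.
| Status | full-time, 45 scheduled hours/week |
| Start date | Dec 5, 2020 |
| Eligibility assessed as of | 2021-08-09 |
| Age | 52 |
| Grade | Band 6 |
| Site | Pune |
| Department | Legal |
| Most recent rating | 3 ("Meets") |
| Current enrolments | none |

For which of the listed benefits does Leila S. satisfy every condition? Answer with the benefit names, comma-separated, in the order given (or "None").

Childcare Subsidy, Long-Term Disability

Service from Dec 5, 2020 to 2021-08-09: 247 days.
Employer Retirement Match — service 247 days < 24 months (≈720 days) ✗ → not eligible.
Commuter Stipend — status full-time ✓; service 247 days ≥ 120 days ✓; 45 hrs/wk ≥ 35 ✓; dept Legal ✗ → not eligible.
Childcare Subsidy — status full-time ✓; service 247 days ≥ 1 month (≈30 days) ✓; 45 hrs/wk ≥ 40 ✓; age 52 ≥ 18 ✓; grade Band 6 ≥ Band 2 ✓ → eligible.
Health Insurance — status full-time ✓; service 247 days ≥ 60 days ✓; dept Legal ✗ → not eligible.
Dental Plan — status full-time ✗ (requires seasonal) → not eligible.
Long-Term Disability — status full-time ✓; service 247 days ≥ 2 months (≈60 days) ✓; grade Band 6 ≥ Band 5 ✓; 45 hrs/wk ≥ 20 ✓; rating 3 ≥ 2 ✓ → eligible.
Annual Bonus Plan — service 247 days < 9 months (≈270 days) ✗ → not eligible.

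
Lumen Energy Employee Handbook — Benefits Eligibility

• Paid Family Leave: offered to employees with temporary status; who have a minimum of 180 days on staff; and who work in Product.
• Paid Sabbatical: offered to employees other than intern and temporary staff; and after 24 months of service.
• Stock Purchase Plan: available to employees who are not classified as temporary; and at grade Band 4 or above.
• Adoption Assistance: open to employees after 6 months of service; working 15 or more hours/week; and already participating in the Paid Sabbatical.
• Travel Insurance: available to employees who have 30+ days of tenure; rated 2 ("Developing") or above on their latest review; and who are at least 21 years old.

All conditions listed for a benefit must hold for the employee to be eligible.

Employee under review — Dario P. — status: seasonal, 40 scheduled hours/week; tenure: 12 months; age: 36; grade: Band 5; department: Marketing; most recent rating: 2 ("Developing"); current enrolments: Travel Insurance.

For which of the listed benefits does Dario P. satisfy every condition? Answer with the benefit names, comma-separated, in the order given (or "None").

Paid Family Leave — status seasonal ✗ (requires temporary) → not eligible.
Paid Sabbatical — status seasonal ✓ (not excluded); service 12 months < 24 months ✗ → not eligible.
Stock Purchase Plan — status seasonal ✓ (not excluded); grade Band 5 ≥ Band 4 ✓ → eligible.
Adoption Assistance — service 12 months ≥ 6 months ✓; 40 hrs/wk ≥ 15 ✓; not enrolled in Paid Sabbatical ✗ → not eligible.
Travel Insurance — service 12 months ≥ 30 days ✓; rating 2 ≥ 2 ✓; age 36 ≥ 21 ✓ → eligible.

Stock Purchase Plan, Travel Insurance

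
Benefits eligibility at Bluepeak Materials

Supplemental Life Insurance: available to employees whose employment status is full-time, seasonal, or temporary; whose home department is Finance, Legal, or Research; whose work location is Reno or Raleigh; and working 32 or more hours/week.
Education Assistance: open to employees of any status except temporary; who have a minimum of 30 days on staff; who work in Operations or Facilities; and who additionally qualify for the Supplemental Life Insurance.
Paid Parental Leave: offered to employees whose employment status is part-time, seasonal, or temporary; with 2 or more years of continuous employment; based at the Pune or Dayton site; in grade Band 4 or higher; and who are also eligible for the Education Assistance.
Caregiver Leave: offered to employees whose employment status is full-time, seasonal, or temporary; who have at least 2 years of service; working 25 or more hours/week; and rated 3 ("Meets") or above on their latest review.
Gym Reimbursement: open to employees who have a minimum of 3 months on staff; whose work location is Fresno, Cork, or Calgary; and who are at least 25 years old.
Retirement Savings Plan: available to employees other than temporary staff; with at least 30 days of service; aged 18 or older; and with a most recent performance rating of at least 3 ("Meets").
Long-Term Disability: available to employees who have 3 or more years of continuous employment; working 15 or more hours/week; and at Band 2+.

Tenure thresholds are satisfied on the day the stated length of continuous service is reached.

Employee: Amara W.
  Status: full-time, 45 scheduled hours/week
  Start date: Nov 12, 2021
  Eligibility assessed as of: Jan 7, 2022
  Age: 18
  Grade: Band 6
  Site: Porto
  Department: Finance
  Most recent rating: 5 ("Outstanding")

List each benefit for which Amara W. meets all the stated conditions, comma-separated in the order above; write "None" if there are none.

Service from Nov 12, 2021 to Jan 7, 2022: 56 days.
Supplemental Life Insurance — status full-time ✓; dept Finance ✓; site Porto ✗ (not Reno or Raleigh) → not eligible.
Education Assistance — status full-time ✓ (not excluded); service 56 days ≥ 30 days ✓; dept Finance ✗ → not eligible.
Paid Parental Leave — status full-time ✗ (requires part-time, seasonal, or temporary) → not eligible.
Caregiver Leave — status full-time ✓; service 56 days < 2 years (≈730 days) ✗ → not eligible.
Gym Reimbursement — service 56 days < 3 months (≈90 days) ✗ → not eligible.
Retirement Savings Plan — status full-time ✓ (not excluded); service 56 days ≥ 30 days ✓; age 18 ≥ 18 ✓; rating 5 ≥ 3 ✓ → eligible.
Long-Term Disability — service 56 days < 3 years (≈1095 days) ✗ → not eligible.

Retirement Savings Plan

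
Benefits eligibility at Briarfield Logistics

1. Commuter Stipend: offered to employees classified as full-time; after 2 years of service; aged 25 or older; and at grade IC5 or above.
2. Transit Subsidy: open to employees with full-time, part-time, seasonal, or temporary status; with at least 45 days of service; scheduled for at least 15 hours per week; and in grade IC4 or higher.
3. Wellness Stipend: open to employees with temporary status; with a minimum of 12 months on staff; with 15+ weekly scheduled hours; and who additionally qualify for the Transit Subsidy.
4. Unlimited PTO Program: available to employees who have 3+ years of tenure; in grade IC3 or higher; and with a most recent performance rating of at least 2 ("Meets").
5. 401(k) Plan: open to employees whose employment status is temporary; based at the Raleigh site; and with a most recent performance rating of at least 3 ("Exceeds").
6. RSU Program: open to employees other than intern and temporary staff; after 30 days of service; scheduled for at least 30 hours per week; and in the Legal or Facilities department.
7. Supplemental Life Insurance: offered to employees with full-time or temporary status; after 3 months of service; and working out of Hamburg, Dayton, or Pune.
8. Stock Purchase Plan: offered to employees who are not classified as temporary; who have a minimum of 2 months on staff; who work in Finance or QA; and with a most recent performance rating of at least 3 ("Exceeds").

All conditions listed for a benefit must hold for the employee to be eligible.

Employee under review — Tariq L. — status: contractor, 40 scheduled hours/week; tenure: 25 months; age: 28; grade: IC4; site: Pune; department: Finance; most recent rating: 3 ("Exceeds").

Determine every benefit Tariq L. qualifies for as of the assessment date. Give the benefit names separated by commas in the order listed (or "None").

Stock Purchase Plan

Commuter Stipend — status contractor ✗ (requires full-time) → not eligible.
Transit Subsidy — status contractor ✗ (requires full-time, part-time, seasonal, or temporary) → not eligible.
Wellness Stipend — status contractor ✗ (requires temporary) → not eligible.
Unlimited PTO Program — service 25 months < 3 years (≈1095 days) ✗ → not eligible.
401(k) Plan — status contractor ✗ (requires temporary) → not eligible.
RSU Program — status contractor ✓ (not excluded); service 25 months ≥ 30 days ✓; 40 hrs/wk ≥ 30 ✓; dept Finance ✗ → not eligible.
Supplemental Life Insurance — status contractor ✗ (requires full-time or temporary) → not eligible.
Stock Purchase Plan — status contractor ✓ (not excluded); service 25 months ≥ 2 months ✓; dept Finance ✓; rating 3 ≥ 3 ✓ → eligible.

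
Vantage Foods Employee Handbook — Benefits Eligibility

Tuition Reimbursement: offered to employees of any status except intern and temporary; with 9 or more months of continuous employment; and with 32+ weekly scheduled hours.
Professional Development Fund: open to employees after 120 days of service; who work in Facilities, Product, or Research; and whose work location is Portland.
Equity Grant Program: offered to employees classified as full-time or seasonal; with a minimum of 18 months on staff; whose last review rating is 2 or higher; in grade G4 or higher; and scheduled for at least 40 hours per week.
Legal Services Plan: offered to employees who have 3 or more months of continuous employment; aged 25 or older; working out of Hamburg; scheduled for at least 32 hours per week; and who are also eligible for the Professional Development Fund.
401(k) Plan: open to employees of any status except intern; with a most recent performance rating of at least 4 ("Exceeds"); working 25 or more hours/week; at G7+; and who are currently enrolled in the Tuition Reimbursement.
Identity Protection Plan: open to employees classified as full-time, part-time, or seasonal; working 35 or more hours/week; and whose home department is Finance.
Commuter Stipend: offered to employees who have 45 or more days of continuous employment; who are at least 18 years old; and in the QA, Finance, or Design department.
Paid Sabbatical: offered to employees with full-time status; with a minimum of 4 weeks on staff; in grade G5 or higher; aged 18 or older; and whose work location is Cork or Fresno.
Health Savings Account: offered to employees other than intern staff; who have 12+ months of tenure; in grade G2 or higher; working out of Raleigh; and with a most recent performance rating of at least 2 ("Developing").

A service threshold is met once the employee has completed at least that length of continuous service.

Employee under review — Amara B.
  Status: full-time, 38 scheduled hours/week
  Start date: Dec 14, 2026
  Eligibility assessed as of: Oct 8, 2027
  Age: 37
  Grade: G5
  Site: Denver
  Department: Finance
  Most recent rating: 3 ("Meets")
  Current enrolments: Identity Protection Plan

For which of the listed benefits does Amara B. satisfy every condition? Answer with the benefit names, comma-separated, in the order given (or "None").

Tuition Reimbursement, Identity Protection Plan, Commuter Stipend

Service from Dec 14, 2026 to Oct 8, 2027: 298 days.
Tuition Reimbursement — status full-time ✓ (not excluded); service 298 days ≥ 9 months (≈270 days) ✓; 38 hrs/wk ≥ 32 ✓ → eligible.
Professional Development Fund — service 298 days ≥ 120 days ✓; dept Finance ✗ → not eligible.
Equity Grant Program — status full-time ✓; service 298 days < 18 months (≈540 days) ✗ → not eligible.
Legal Services Plan — service 298 days ≥ 3 months (≈90 days) ✓; age 37 ≥ 25 ✓; site Denver ✗ (not Hamburg) → not eligible.
401(k) Plan — status full-time ✓ (not excluded); rating 3 < 4 ✗ → not eligible.
Identity Protection Plan — status full-time ✓; 38 hrs/wk ≥ 35 ✓; dept Finance ✓ → eligible.
Commuter Stipend — service 298 days ≥ 45 days ✓; age 37 ≥ 18 ✓; dept Finance ✓ → eligible.
Paid Sabbatical — status full-time ✓; service 298 days ≥ 4 weeks (≈28 days) ✓; grade G5 ≥ G5 ✓; age 37 ≥ 18 ✓; site Denver ✗ (not Cork or Fresno) → not eligible.
Health Savings Account — status full-time ✓ (not excluded); service 298 days < 12 months (≈360 days) ✗ → not eligible.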